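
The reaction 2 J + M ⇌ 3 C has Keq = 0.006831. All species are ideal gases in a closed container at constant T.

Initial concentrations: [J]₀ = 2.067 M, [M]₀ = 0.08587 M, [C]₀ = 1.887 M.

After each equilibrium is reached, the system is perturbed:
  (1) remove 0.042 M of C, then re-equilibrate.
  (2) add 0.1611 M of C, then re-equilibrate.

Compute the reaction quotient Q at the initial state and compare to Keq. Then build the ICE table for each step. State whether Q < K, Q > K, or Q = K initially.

Q₀ = 18.31 vs Keq = 0.006831 ⇒ Q>K, reverse
Step 1:
                  J         M         C
  Initial     2.067   0.08587     1.887
  Change      1.031    0.5155    -1.547
  Equil       3.098    0.6014    0.3404
  solve Keq expr → x = -0.5155; check Q = 0.006831
Then remove 0.042 M of C.
Step 2:
                  J         M         C
  Initial     3.098    0.6014    0.2984
  Change   -0.02518  -0.01259   0.03777
  Equil       3.073    0.5888    0.3361
  solve Keq expr → x = 0.01259; check Q = 0.006831
Then add 0.1611 M of C.
Step 3:
                  J         M         C
  Initial     3.073    0.5888    0.4972
  Change    0.09663   0.04832   -0.1449
  Equil        3.17    0.6371    0.3523
  solve Keq expr → x = -0.04832; check Q = 0.006831

Q₀ = 18.31; Q > K (proceeds reverse)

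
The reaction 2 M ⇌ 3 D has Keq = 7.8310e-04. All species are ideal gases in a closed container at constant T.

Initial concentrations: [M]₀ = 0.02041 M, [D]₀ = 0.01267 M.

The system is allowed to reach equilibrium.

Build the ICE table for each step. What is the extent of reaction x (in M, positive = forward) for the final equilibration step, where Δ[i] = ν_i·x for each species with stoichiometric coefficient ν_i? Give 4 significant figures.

x = -0.001683 M

Q₀ = 0.004883 vs Keq = 7.8310e-04 ⇒ Q>K, reverse
Step 1:
                   M          D
  init       0.02041    0.01267
  Δ         0.003366  -0.005049
  eq         0.02378   0.007621
  solve Keq expr → x = -0.001683; check Q = 7.8310e-04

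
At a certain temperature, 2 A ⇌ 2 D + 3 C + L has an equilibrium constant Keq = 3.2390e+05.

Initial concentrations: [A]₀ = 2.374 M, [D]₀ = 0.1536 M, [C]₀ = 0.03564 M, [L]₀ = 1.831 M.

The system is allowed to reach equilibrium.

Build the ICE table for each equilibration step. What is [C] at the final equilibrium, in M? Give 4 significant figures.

[C]_eq = 3.522 M

Q₀ = 3.4699e-07 vs Keq = 3.2390e+05 ⇒ Q<K, forward
Step 1:
                   A          D          C          L
  Initial      2.374     0.1536    0.03564      1.831
  Change      -2.324      2.324      3.486      1.162
  Equil      0.04979      2.478      3.522      2.993
  solve Keq expr → x = 1.162; check Q = 3.2390e+05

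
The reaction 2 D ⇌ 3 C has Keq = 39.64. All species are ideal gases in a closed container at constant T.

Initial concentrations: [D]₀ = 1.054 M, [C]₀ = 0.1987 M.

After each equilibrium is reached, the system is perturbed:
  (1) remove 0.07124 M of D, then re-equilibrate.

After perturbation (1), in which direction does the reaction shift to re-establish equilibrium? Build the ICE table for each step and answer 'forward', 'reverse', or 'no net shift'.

Q₀ = 0.007062 vs Keq = 39.64 ⇒ Q<K, forward
Step 1:
                    D           C
  I             1.054      0.1987
  C           -0.7939       1.191
  E            0.2601       1.389
  solve Keq expr → x = 0.3969; check Q = 39.64
Then remove 0.07124 M of D.
Step 2:
                    D           C
  I            0.1889       1.389
  C           0.05033    -0.07549
  E            0.2392       1.314
  solve Keq expr → x = -0.02516; check Q = 39.64

Direction: reverse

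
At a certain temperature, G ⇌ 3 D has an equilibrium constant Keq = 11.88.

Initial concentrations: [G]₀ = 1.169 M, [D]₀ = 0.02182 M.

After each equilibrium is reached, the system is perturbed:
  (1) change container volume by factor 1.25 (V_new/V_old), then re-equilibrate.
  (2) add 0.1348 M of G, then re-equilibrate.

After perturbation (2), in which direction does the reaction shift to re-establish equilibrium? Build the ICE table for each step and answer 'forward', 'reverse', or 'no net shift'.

Direction: forward

Q₀ = 8.8869e-06 vs Keq = 11.88 ⇒ Q<K, forward
Step 1:
                    G           D
  Initial       1.169     0.02182
  Change      -0.6167        1.85
  Equil        0.5523       1.872
  solve Keq expr → x = 0.6167; check Q = 11.88
Then change container volume by factor 1.25 (V_new/V_old).
Step 2:
                    G           D
  Initial      0.4418       1.498
  Change     -0.05497      0.1649
  Equil        0.3868       1.663
  solve Keq expr → x = 0.05497; check Q = 11.88
Then add 0.1348 M of G.
Step 3:
                    G           D
  Initial      0.5216       1.663
  Change     -0.04142      0.1243
  Equil        0.4802       1.787
  solve Keq expr → x = 0.04142; check Q = 11.88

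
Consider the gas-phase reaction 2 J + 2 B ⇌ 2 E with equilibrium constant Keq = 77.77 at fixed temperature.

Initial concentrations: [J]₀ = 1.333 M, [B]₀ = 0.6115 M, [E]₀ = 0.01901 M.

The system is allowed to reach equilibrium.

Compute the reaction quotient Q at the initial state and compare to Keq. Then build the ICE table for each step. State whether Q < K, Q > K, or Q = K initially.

Q₀ = 5.4389e-04; Q < K (proceeds forward)

Q₀ = 5.4389e-04 vs Keq = 77.77 ⇒ Q<K, forward
Step 1:
                   J          B          E
  I            1.333     0.6115    0.01901
  C          -0.5332    -0.5332     0.5332
  E           0.7998    0.07829     0.5522
  solve Keq expr → x = 0.2666; check Q = 77.77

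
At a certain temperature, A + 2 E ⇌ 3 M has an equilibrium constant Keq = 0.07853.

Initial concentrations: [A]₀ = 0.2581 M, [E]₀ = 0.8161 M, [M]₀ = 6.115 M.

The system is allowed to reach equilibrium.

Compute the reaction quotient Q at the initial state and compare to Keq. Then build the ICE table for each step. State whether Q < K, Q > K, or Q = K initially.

Q₀ = 1330 vs Keq = 0.07853 ⇒ Q>K, reverse
Step 1:
                    A           E           M
  I            0.2581      0.8161       6.115
  C             1.596       3.192      -4.788
  E             1.854       4.008       1.327
  solve Keq expr → x = -1.596; check Q = 0.07853

Q₀ = 1330; Q > K (proceeds reverse)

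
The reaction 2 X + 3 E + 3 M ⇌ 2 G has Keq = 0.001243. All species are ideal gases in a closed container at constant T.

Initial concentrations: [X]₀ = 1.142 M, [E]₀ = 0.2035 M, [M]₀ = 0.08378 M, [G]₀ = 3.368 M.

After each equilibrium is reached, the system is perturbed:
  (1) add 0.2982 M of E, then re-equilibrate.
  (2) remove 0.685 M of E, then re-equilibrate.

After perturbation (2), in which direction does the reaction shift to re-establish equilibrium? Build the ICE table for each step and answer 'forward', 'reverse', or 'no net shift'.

Direction: reverse

Q₀ = 1.7551e+06 vs Keq = 0.001243 ⇒ Q>K, reverse
Step 1:
                    X           E           M           G
  I             1.142      0.2035     0.08378       3.368
  C              1.64       2.459       2.459       -1.64
  E             2.782       2.663       2.543       1.728
  solve Keq expr → x = -0.8198; check Q = 0.001243
Then add 0.2982 M of E.
Step 2:
                    X           E           M           G
  I             2.782       2.961       2.543       1.728
  C          -0.06112    -0.09168    -0.09168     0.06112
  E              2.72       2.869       2.452        1.79
  solve Keq expr → x = 0.03056; check Q = 0.001243
Then remove 0.685 M of E.
Step 3:
                    X           E           M           G
  I              2.72       2.184       2.452        1.79
  C             0.146      0.2191      0.2191      -0.146
  E             2.867       2.403       2.671       1.643
  solve Keq expr → x = -0.07302; check Q = 0.001243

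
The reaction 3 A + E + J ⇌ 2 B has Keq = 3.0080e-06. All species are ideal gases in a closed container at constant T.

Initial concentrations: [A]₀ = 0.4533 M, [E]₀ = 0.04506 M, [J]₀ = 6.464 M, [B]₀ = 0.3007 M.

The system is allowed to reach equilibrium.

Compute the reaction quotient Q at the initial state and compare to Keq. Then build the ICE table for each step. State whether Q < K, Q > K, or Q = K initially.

Q₀ = 3.333 vs Keq = 3.0080e-06 ⇒ Q>K, reverse
Step 1:
                   A          E          J          B
  init        0.4533    0.04506      6.464     0.3007
  Δ           0.4485     0.1495     0.1495     -0.299
  eq          0.9018     0.1946      6.614   0.001685
  solve Keq expr → x = -0.1495; check Q = 3.0080e-06

Q₀ = 3.333; Q > K (proceeds reverse)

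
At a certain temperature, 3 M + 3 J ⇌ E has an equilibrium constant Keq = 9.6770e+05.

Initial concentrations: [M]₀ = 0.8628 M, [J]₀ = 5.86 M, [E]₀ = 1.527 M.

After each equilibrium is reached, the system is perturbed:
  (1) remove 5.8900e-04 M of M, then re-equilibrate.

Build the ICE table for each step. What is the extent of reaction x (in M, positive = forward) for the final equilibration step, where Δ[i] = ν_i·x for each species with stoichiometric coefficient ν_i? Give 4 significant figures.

Q₀ = 0.01181 vs Keq = 9.6770e+05 ⇒ Q<K, forward
Step 1:
                  M         J         E
  Initial    0.8628      5.86     1.527
  Change    -0.8603   -0.8603    0.2868
  Equil    0.002466         5     1.814
  solve Keq expr → x = 0.2868; check Q = 9.6770e+05
Then remove 5.8900e-04 M of M.
Step 2:
                  M         J         E
  Initial  0.001877         5     1.814
  Change  5.8862e-04 5.8862e-04 -1.9621e-04
  Equil    0.002466         5     1.814
  solve Keq expr → x = -1.9621e-04; check Q = 9.6770e+05

x = -1.9621e-04 M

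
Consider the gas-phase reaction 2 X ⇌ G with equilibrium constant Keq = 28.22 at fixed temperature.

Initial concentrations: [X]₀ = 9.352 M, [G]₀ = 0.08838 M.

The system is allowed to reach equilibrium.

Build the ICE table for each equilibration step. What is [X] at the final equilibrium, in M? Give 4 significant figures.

Q₀ = 0.001011 vs Keq = 28.22 ⇒ Q<K, forward
Step 1:
                   X          G
  Initial      9.352    0.08838
  Change       -8.95      4.475
  Equil       0.4021      4.563
  solve Keq expr → x = 4.475; check Q = 28.22

[X]_eq = 0.4021 M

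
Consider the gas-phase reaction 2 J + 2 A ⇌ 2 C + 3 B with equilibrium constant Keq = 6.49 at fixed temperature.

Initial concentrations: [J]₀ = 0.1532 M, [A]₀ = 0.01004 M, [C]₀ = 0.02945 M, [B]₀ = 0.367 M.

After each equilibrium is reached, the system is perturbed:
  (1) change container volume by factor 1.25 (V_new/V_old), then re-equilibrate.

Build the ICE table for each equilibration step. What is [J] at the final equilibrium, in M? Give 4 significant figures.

[J]_eq = 0.1249 M

Q₀ = 18.12 vs Keq = 6.49 ⇒ Q>K, reverse
Step 1:
                   J          A          C          B
  I           0.1532    0.01004    0.02945      0.367
  C         0.003851   0.003851  -0.003851  -0.005776
  E           0.1571    0.01389     0.0256     0.3612
  solve Keq expr → x = -0.001925; check Q = 6.49
Then change container volume by factor 1.25 (V_new/V_old).
Step 2:
                   J          A          C          B
  I           0.1256    0.01111    0.02048      0.289
  C       -7.1177e-04 -7.1177e-04 7.1177e-04   0.001068
  E           0.1249     0.0104    0.02119       0.29
  solve Keq expr → x = 3.5589e-04; check Q = 6.49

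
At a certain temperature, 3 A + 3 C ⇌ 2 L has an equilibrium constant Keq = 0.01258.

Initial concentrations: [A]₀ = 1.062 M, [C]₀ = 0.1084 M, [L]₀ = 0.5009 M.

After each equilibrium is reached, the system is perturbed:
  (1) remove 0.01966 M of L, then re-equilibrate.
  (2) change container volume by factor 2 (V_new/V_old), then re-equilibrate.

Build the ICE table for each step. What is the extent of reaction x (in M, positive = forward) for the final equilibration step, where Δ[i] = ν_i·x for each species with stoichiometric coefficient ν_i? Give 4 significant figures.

x = -0.0193 M

Q₀ = 164.5 vs Keq = 0.01258 ⇒ Q>K, reverse
Step 1:
                    A           C           L
  init          1.062      0.1084      0.5009
  Δ            0.5609      0.5609     -0.3739
  eq            1.623      0.6693       0.127
  solve Keq expr → x = -0.187; check Q = 0.01258
Then remove 0.01966 M of L.
Step 2:
                    A           C           L
  init          1.623      0.6693      0.1073
  Δ          -0.01852    -0.01852     0.01235
  eq            1.604      0.6508      0.1197
  solve Keq expr → x = 0.006174; check Q = 0.01258
Then change container volume by factor 2 (V_new/V_old).
Step 3:
                    A           C           L
  init         0.8022      0.3254     0.05983
  Δ            0.0579      0.0579     -0.0386
  eq           0.8601      0.3833     0.02123
  solve Keq expr → x = -0.0193; check Q = 0.01258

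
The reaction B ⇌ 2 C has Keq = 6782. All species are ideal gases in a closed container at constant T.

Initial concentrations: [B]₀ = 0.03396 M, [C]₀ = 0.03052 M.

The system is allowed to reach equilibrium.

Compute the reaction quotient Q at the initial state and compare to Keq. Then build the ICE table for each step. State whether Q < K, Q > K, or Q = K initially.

Q₀ = 0.02743; Q < K (proceeds forward)

Q₀ = 0.02743 vs Keq = 6782 ⇒ Q<K, forward
Step 1:
                    B           C
  init        0.03396     0.03052
  Δ          -0.03396     0.06792
  eq       1.4288e-06     0.09844
  solve Keq expr → x = 0.03396; check Q = 6782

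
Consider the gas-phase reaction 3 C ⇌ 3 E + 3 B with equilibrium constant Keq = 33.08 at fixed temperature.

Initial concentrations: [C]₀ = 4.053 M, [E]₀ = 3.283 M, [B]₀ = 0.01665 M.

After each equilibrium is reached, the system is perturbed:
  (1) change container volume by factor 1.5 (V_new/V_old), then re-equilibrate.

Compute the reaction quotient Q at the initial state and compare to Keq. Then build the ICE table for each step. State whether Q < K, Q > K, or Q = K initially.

Q₀ = 2.4532e-06 vs Keq = 33.08 ⇒ Q<K, forward
Step 1:
                   C          E          B
  I            4.053      3.283    0.01665
  C           -1.598      1.598      1.598
  E            2.455      4.881      1.615
  solve Keq expr → x = 0.5327; check Q = 33.08
Then change container volume by factor 1.5 (V_new/V_old).
Step 2:
                   C          E          B
  I            1.637      3.254      1.076
  C          -0.2255     0.2255     0.2255
  E            1.411      3.479      1.302
  solve Keq expr → x = 0.07517; check Q = 33.08

Q₀ = 2.4532e-06; Q < K (proceeds forward)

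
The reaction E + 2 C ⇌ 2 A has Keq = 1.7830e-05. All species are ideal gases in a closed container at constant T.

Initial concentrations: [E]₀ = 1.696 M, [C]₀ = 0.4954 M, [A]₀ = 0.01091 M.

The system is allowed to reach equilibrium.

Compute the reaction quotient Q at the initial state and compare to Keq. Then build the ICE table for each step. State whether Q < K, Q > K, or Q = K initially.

Q₀ = 2.8596e-04; Q > K (proceeds reverse)

Q₀ = 2.8596e-04 vs Keq = 1.7830e-05 ⇒ Q>K, reverse
Step 1:
                   E          C          A
  Initial      1.696     0.4954    0.01091
  Change    0.004069   0.008138  -0.008138
  Equil          1.7     0.5035   0.002772
  solve Keq expr → x = -0.004069; check Q = 1.7830e-05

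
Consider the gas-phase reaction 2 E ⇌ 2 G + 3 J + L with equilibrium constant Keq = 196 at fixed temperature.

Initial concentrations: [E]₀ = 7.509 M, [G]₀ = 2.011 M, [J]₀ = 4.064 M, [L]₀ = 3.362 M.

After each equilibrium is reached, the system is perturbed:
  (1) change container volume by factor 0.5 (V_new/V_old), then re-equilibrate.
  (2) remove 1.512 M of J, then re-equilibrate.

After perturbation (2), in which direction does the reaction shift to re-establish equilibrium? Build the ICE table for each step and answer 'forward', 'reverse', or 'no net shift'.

Q₀ = 16.19 vs Keq = 196 ⇒ Q<K, forward
Step 1:
                  E         G         J         L
  I           7.509     2.011     4.064     3.362
  C           -1.17      1.17     1.756    0.5852
  E           6.339     3.181      5.82     3.947
  solve Keq expr → x = 0.5852; check Q = 196
Then change container volume by factor 0.5 (V_new/V_old).
Step 2:
                  E         G         J         L
  I           12.68     6.363     11.64     7.894
  C           2.558    -2.558    -3.837    -1.279
  E           15.24     3.805     7.802     6.615
  solve Keq expr → x = -1.279; check Q = 196
Then remove 1.512 M of J.
Step 3:
                  E         G         J         L
  I           15.24     3.805      6.29     6.615
  C         -0.4677    0.4677    0.7016    0.2339
  E           14.77     4.273     6.992     6.849
  solve Keq expr → x = 0.2339; check Q = 196

Direction: forward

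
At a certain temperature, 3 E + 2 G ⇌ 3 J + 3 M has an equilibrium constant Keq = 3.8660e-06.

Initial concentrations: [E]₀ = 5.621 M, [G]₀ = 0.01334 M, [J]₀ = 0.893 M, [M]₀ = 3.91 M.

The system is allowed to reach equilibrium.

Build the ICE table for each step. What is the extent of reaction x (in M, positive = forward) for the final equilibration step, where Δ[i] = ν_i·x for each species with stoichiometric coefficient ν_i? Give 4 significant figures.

x = -0.2898 M

Q₀ = 1347 vs Keq = 3.8660e-06 ⇒ Q>K, reverse
Step 1:
                   E          G          J          M
  I            5.621    0.01334      0.893       3.91
  C           0.8694     0.5796    -0.8694    -0.8694
  E             6.49     0.5929    0.02364      3.041
  solve Keq expr → x = -0.2898; check Q = 3.8660e-06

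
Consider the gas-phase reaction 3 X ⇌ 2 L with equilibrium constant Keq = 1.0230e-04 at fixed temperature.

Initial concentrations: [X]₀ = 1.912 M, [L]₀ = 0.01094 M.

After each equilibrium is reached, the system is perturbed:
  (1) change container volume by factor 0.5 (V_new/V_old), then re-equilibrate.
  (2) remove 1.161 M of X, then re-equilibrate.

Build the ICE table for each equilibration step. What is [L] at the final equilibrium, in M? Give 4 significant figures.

[L]_eq = 0.04317 M

Q₀ = 1.7123e-05 vs Keq = 1.0230e-04 ⇒ Q<K, forward
Step 1:
                   X          L
  Initial      1.912    0.01094
  Change    -0.02298    0.01532
  Equil        1.889    0.02626
  solve Keq expr → x = 0.00766; check Q = 1.0230e-04
Then change container volume by factor 0.5 (V_new/V_old).
Step 2:
                   X          L
  Initial      3.778    0.05252
  Change    -0.03125    0.02083
  Equil        3.747    0.07335
  solve Keq expr → x = 0.01042; check Q = 1.0230e-04
Then remove 1.161 M of X.
Step 3:
                   X          L
  Initial      2.586    0.07335
  Change     0.04528   -0.03019
  Equil        2.631    0.04317
  solve Keq expr → x = -0.01509; check Q = 1.0230e-04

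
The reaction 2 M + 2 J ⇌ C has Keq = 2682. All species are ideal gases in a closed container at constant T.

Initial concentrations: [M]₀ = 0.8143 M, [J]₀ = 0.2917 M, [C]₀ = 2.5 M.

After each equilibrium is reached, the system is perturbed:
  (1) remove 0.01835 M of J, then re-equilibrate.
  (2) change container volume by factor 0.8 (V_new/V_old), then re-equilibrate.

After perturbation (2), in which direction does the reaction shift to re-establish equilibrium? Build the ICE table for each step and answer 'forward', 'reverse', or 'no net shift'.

Q₀ = 44.31 vs Keq = 2682 ⇒ Q<K, forward
Step 1:
                   M          J          C
  Initial     0.8143     0.2917        2.5
  Change     -0.2375    -0.2375     0.1188
  Equil       0.5768    0.05418      2.619
  solve Keq expr → x = 0.1188; check Q = 2682
Then remove 0.01835 M of J.
Step 2:
                   M          J          C
  Initial     0.5768    0.03583      2.619
  Change     0.01674    0.01674  -0.008369
  Equil       0.5935    0.05256       2.61
  solve Keq expr → x = -0.008369; check Q = 2682
Then change container volume by factor 0.8 (V_new/V_old).
Step 3:
                   M          J          C
  Initial     0.7419    0.06571      3.263
  Change    -0.01749   -0.01749   0.008745
  Equil       0.7244    0.04821      3.272
  solve Keq expr → x = 0.008745; check Q = 2682

Direction: forward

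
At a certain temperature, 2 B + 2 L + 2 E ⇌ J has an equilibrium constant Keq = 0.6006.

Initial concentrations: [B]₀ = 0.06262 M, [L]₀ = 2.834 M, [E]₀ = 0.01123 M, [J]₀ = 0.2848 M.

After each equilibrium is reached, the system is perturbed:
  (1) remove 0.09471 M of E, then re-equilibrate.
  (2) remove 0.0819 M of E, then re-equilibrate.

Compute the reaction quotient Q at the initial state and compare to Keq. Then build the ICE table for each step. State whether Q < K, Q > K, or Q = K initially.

Q₀ = 7.1706e+04 vs Keq = 0.6006 ⇒ Q>K, reverse
Step 1:
                  B         L         E         J
  init      0.06262     2.834   0.01123    0.2848
  Δ          0.3366    0.3366    0.3366   -0.1683
  eq         0.3993     3.171    0.3479    0.1165
  solve Keq expr → x = -0.1683; check Q = 0.6006
Then remove 0.09471 M of E.
Step 2:
                  B         L         E         J
  init       0.3993     3.171    0.2532    0.1165
  Δ         0.03638   0.03638   0.03638  -0.01819
  eq         0.4356     3.207    0.2895   0.09829
  solve Keq expr → x = -0.01819; check Q = 0.6006
Then remove 0.0819 M of E.
Step 3:
                  B         L         E         J
  init       0.4356     3.207    0.2076   0.09829
  Δ         0.03402   0.03402   0.03402  -0.01701
  eq         0.4697     3.241    0.2417   0.08128
  solve Keq expr → x = -0.01701; check Q = 0.6006

Q₀ = 7.1706e+04; Q > K (proceeds reverse)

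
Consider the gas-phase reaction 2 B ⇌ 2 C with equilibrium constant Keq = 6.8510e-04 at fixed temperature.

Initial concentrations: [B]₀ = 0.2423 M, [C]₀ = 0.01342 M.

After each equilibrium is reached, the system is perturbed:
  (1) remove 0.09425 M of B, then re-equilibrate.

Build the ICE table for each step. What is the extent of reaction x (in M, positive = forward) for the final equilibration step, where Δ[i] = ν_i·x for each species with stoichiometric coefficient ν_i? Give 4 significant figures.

x = -0.001202 M

Q₀ = 0.003068 vs Keq = 6.8510e-04 ⇒ Q>K, reverse
Step 1:
                  B         C
  I          0.2423   0.01342
  C        0.006897 -0.006897
  E          0.2492  0.006523
  solve Keq expr → x = -0.003449; check Q = 6.8510e-04
Then remove 0.09425 M of B.
Step 2:
                  B         C
  I          0.1549  0.006523
  C        0.002404 -0.002404
  E          0.1574  0.004119
  solve Keq expr → x = -0.001202; check Q = 6.8510e-04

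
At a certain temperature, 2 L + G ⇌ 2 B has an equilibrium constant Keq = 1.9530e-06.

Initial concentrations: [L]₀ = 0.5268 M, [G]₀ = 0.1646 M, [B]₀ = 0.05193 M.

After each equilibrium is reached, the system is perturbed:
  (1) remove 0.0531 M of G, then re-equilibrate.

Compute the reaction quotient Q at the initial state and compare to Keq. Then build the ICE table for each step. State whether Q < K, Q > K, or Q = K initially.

Q₀ = 0.05904; Q > K (proceeds reverse)

Q₀ = 0.05904 vs Keq = 1.9530e-06 ⇒ Q>K, reverse
Step 1:
                  L         G         B
  I          0.5268    0.1646   0.05193
  C         0.05158   0.02579  -0.05158
  E          0.5784    0.1904 3.5268e-04
  solve Keq expr → x = -0.02579; check Q = 1.9530e-06
Then remove 0.0531 M of G.
Step 2:
                  L         G         B
  I          0.5784    0.1373 3.5268e-04
  C       5.3137e-05 2.6569e-05 -5.3137e-05
  E          0.5784    0.1373 2.9954e-04
  solve Keq expr → x = -2.6569e-05; check Q = 1.9530e-06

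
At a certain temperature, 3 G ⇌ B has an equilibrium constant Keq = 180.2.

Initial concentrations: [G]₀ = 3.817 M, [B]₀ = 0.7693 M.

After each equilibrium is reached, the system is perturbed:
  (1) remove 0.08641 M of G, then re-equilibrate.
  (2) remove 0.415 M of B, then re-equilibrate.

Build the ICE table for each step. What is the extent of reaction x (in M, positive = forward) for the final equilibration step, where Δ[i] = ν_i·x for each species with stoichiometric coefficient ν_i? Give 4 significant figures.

x = 0.005593 M

Q₀ = 0.01383 vs Keq = 180.2 ⇒ Q<K, forward
Step 1:
                   G          B
  init         3.817     0.7693
  Δ           -3.595      1.198
  eq          0.2219      1.968
  solve Keq expr → x = 1.198; check Q = 180.2
Then remove 0.08641 M of G.
Step 2:
                   G          B
  init        0.1354      1.968
  Δ          0.08534   -0.02845
  eq          0.2208      1.939
  solve Keq expr → x = -0.02845; check Q = 180.2
Then remove 0.415 M of B.
Step 3:
                   G          B
  init        0.2208      1.524
  Δ         -0.01678   0.005593
  eq           0.204       1.53
  solve Keq expr → x = 0.005593; check Q = 180.2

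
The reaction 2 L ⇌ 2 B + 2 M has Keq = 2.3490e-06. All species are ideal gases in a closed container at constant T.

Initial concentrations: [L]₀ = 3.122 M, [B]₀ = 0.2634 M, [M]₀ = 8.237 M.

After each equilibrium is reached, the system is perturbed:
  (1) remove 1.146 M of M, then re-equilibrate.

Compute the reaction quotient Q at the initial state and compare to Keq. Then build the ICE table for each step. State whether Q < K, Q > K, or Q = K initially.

Q₀ = 0.483; Q > K (proceeds reverse)

Q₀ = 0.483 vs Keq = 2.3490e-06 ⇒ Q>K, reverse
Step 1:
                   L          B          M
  init         3.122     0.2634      8.237
  Δ           0.2627    -0.2627    -0.2627
  eq           3.385 6.5055e-04      7.974
  solve Keq expr → x = -0.1314; check Q = 2.3490e-06
Then remove 1.146 M of M.
Step 2:
                   L          B          M
  init         3.385 6.5055e-04      6.828
  Δ       -1.0915e-04 1.0915e-04 1.0915e-04
  eq           3.385 7.5969e-04      6.828
  solve Keq expr → x = 5.4573e-05; check Q = 2.3490e-06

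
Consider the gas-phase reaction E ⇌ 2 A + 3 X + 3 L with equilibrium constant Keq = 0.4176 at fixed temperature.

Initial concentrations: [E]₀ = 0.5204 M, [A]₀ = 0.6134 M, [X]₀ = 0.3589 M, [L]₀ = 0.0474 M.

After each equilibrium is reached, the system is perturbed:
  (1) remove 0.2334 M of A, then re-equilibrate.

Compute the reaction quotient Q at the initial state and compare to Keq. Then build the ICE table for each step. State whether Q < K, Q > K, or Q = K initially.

Q₀ = 3.5596e-06; Q < K (proceeds forward)

Q₀ = 3.5596e-06 vs Keq = 0.4176 ⇒ Q<K, forward
Step 1:
                    E           A           X           L
  Initial      0.5204      0.6134      0.3589      0.0474
  Change      -0.1806      0.3612      0.5418      0.5418
  Equil        0.3398      0.9746      0.9007      0.5892
  solve Keq expr → x = 0.1806; check Q = 0.4176
Then remove 0.2334 M of A.
Step 2:
                    E           A           X           L
  Initial      0.3398      0.7412      0.9007      0.5892
  Change     -0.01675     0.03351     0.05026     0.05026
  Equil        0.3231      0.7747      0.9509      0.6394
  solve Keq expr → x = 0.01675; check Q = 0.4176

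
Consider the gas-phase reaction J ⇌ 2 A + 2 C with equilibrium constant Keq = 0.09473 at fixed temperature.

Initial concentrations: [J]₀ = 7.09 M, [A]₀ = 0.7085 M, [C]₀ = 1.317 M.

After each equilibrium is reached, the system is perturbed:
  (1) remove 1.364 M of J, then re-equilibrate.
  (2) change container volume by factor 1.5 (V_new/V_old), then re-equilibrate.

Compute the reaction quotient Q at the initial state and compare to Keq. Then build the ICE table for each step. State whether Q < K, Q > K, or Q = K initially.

Q₀ = 0.1228 vs Keq = 0.09473 ⇒ Q>K, reverse
Step 1:
                    J           A           C
  Initial        7.09      0.7085       1.317
  Change      0.02843    -0.05685    -0.05685
  Equil         7.118      0.6516        1.26
  solve Keq expr → x = -0.02843; check Q = 0.09473
Then remove 1.364 M of J.
Step 2:
                    J           A           C
  Initial       5.754      0.6516        1.26
  Change       0.0218     -0.0436     -0.0436
  Equil         5.776       0.608       1.217
  solve Keq expr → x = -0.0218; check Q = 0.09473
Then change container volume by factor 1.5 (V_new/V_old).
Step 3:
                    J           A           C
  Initial       3.851      0.4054       0.811
  Change     -0.09515      0.1903      0.1903
  Equil         3.756      0.5957       1.001
  solve Keq expr → x = 0.09515; check Q = 0.09473

Q₀ = 0.1228; Q > K (proceeds reverse)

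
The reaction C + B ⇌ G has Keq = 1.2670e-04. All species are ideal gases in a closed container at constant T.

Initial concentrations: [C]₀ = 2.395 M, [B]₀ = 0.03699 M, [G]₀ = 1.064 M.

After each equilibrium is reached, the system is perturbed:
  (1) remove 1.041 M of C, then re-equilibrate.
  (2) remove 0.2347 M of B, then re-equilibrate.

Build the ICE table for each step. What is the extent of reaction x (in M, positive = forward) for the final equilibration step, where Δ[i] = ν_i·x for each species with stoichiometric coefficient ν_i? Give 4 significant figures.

x = -7.1863e-05 M

Q₀ = 12.01 vs Keq = 1.2670e-04 ⇒ Q>K, reverse
Step 1:
                   C          B          G
  Initial      2.395    0.03699      1.064
  Change       1.064      1.064     -1.064
  Equil        3.459      1.101 4.8224e-04
  solve Keq expr → x = -1.064; check Q = 1.2670e-04
Then remove 1.041 M of C.
Step 2:
                   C          B          G
  Initial      2.418      1.101 4.8224e-04
  Change  1.4509e-04 1.4509e-04 -1.4509e-04
  Equil        2.418      1.101 3.3715e-04
  solve Keq expr → x = -1.4509e-04; check Q = 1.2670e-04
Then remove 0.2347 M of B.
Step 3:
                   C          B          G
  Initial      2.418      0.866 3.3715e-04
  Change  7.1863e-05 7.1863e-05 -7.1863e-05
  Equil        2.418      0.866 2.6529e-04
  solve Keq expr → x = -7.1863e-05; check Q = 1.2670e-04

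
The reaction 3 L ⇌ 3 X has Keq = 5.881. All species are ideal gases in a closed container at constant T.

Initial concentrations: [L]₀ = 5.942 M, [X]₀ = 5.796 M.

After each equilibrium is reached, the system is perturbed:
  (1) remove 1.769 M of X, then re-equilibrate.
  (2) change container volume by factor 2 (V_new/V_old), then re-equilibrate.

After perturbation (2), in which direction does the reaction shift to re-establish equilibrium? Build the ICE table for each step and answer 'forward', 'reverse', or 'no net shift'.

Q₀ = 0.9281 vs Keq = 5.881 ⇒ Q<K, forward
Step 1:
                   L          X
  Initial      5.942      5.796
  Change      -1.757      1.757
  Equil        4.185      7.553
  solve Keq expr → x = 0.5858; check Q = 5.881
Then remove 1.769 M of X.
Step 2:
                   L          X
  Initial      4.185      5.784
  Change     -0.6307     0.6307
  Equil        3.554      6.415
  solve Keq expr → x = 0.2102; check Q = 5.881
Then change container volume by factor 2 (V_new/V_old).
Step 3:
                   L          X
  Initial      1.777      3.208
  Change           0          0
  Equil        1.777      3.208
  solve Keq expr → x = 0; check Q = 5.881

Direction: no net shift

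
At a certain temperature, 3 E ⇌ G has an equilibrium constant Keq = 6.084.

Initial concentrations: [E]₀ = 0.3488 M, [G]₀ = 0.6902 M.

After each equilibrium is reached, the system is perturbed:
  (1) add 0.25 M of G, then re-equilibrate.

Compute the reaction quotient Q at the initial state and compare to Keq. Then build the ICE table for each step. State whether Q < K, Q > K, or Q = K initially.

Q₀ = 16.26 vs Keq = 6.084 ⇒ Q>K, reverse
Step 1:
                   E          G
  I           0.3488     0.6902
  C           0.1253   -0.04177
  E           0.4741     0.6484
  solve Keq expr → x = -0.04177; check Q = 6.084
Then add 0.25 M of G.
Step 2:
                   E          G
  I           0.4741     0.8984
  C          0.05108   -0.01703
  E           0.5252     0.8814
  solve Keq expr → x = -0.01703; check Q = 6.084

Q₀ = 16.26; Q > K (proceeds reverse)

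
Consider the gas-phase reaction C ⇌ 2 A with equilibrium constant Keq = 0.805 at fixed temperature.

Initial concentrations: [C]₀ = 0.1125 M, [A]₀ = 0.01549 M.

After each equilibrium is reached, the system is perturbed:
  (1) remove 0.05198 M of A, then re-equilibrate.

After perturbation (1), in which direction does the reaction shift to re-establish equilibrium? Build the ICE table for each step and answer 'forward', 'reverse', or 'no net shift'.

Q₀ = 0.002133 vs Keq = 0.805 ⇒ Q<K, forward
Step 1:
                    C           A
  I            0.1125     0.01549
  C           -0.0769      0.1538
  E            0.0356      0.1693
  solve Keq expr → x = 0.0769; check Q = 0.805
Then remove 0.05198 M of A.
Step 2:
                    C           A
  I            0.0356      0.1173
  C          -0.01129     0.02258
  E           0.02431      0.1399
  solve Keq expr → x = 0.01129; check Q = 0.805

Direction: forward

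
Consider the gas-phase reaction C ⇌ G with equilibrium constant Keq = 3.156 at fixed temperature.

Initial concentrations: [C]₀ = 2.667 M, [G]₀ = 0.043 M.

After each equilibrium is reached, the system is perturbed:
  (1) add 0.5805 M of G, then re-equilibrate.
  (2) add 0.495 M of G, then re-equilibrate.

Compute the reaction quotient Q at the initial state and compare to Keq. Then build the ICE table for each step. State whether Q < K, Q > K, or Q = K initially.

Q₀ = 0.01612; Q < K (proceeds forward)

Q₀ = 0.01612 vs Keq = 3.156 ⇒ Q<K, forward
Step 1:
                  C         G
  init        2.667     0.043
  Δ          -2.015     2.015
  eq         0.6521     2.058
  solve Keq expr → x = 2.015; check Q = 3.156
Then add 0.5805 M of G.
Step 2:
                  C         G
  init       0.6521     2.638
  Δ          0.1397   -0.1397
  eq         0.7917     2.499
  solve Keq expr → x = -0.1397; check Q = 3.156
Then add 0.495 M of G.
Step 3:
                  C         G
  init       0.7917     2.994
  Δ          0.1191   -0.1191
  eq         0.9109     2.875
  solve Keq expr → x = -0.1191; check Q = 3.156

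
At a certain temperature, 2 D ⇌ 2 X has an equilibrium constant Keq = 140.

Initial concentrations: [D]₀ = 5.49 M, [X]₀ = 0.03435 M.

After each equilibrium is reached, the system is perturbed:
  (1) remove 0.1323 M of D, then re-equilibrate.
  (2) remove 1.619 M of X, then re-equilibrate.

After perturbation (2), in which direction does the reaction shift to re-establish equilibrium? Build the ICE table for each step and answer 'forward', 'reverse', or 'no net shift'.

Q₀ = 3.9148e-05 vs Keq = 140 ⇒ Q<K, forward
Step 1:
                   D          X
  Initial       5.49    0.03435
  Change      -5.059      5.059
  Equil       0.4305      5.094
  solve Keq expr → x = 2.53; check Q = 140
Then remove 0.1323 M of D.
Step 2:
                   D          X
  Initial     0.2982      5.094
  Change       0.122     -0.122
  Equil       0.4202      4.972
  solve Keq expr → x = -0.06099; check Q = 140
Then remove 1.619 M of X.
Step 3:
                   D          X
  Initial     0.4202      3.353
  Change     -0.1262     0.1262
  Equil        0.294      3.479
  solve Keq expr → x = 0.06308; check Q = 140

Direction: forward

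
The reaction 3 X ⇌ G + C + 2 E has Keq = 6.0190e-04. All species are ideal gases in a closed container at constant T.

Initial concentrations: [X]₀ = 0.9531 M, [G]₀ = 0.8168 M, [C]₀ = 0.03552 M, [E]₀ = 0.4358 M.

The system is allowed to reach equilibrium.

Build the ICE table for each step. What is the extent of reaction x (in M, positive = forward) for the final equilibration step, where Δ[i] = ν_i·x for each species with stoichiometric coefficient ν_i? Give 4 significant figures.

Q₀ = 0.006364 vs Keq = 6.0190e-04 ⇒ Q>K, reverse
Step 1:
                  X         G         C         E
  I          0.9531    0.8168   0.03552    0.4358
  C         0.08833  -0.02944  -0.02944  -0.05888
  E           1.041    0.7874  0.006078    0.3769
  solve Keq expr → x = -0.02944; check Q = 6.0190e-04

x = -0.02944 M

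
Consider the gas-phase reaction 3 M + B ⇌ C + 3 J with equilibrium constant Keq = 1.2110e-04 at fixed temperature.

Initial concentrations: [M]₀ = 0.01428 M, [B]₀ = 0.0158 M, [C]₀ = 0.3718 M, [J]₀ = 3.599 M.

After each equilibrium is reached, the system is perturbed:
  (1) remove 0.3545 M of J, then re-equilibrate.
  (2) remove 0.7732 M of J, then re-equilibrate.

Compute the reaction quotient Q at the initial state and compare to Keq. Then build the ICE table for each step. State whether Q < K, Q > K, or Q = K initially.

Q₀ = 3.7672e+08; Q > K (proceeds reverse)

Q₀ = 3.7672e+08 vs Keq = 1.2110e-04 ⇒ Q>K, reverse
Step 1:
                    M           B           C           J
  I           0.01428      0.0158      0.3718       3.599
  C             1.115      0.3718     -0.3718      -1.115
  E              1.13      0.3876  4.4169e-06       2.484
  solve Keq expr → x = -0.3718; check Q = 1.2110e-04
Then remove 0.3545 M of J.
Step 2:
                    M           B           C           J
  I              1.13      0.3876  4.4169e-06       2.129
  C       -7.7812e-06 -2.5937e-06  2.5937e-06  7.7812e-06
  E              1.13      0.3876  7.0107e-06       2.129
  solve Keq expr → x = 2.5937e-06; check Q = 1.2110e-04
Then remove 0.7732 M of J.
Step 3:
                    M           B           C           J
  I              1.13      0.3876  7.0107e-06       1.356
  C       -6.0369e-05 -2.0123e-05  2.0123e-05  6.0369e-05
  E              1.13      0.3876  2.7134e-05       1.356
  solve Keq expr → x = 2.0123e-05; check Q = 1.2110e-04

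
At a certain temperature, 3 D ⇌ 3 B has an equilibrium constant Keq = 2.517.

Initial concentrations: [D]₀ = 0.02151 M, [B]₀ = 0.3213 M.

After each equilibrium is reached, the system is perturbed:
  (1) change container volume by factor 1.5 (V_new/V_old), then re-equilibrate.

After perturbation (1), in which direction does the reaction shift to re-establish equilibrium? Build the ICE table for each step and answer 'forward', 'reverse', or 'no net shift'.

Q₀ = 3333 vs Keq = 2.517 ⇒ Q>K, reverse
Step 1:
                    D           B
  init        0.02151      0.3213
  Δ            0.1237     -0.1237
  eq           0.1452      0.1976
  solve Keq expr → x = -0.04124; check Q = 2.517
Then change container volume by factor 1.5 (V_new/V_old).
Step 2:
                    D           B
  init        0.09683      0.1317
  Δ                 0           0
  eq          0.09683      0.1317
  solve Keq expr → x = 0; check Q = 2.517

Direction: no net shift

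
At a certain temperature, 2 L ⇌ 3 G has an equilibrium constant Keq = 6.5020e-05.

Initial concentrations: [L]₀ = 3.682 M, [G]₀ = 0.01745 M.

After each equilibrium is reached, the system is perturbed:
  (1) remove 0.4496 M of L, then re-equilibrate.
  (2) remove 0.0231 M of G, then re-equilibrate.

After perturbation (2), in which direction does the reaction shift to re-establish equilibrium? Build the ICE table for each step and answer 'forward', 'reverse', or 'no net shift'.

Direction: forward

Q₀ = 3.9194e-07 vs Keq = 6.5020e-05 ⇒ Q<K, forward
Step 1:
                  L         G
  init        3.682   0.01745
  Δ        -0.05169   0.07753
  eq           3.63   0.09498
  solve Keq expr → x = 0.02584; check Q = 6.5020e-05
Then remove 0.4496 M of L.
Step 2:
                  L         G
  init        3.181   0.09498
  Δ        0.005278 -0.007917
  eq          3.186   0.08707
  solve Keq expr → x = -0.002639; check Q = 6.5020e-05
Then remove 0.0231 M of G.
Step 3:
                  L         G
  init        3.186   0.06397
  Δ        -0.01522   0.02282
  eq          3.171   0.08679
  solve Keq expr → x = 0.007608; check Q = 6.5020e-05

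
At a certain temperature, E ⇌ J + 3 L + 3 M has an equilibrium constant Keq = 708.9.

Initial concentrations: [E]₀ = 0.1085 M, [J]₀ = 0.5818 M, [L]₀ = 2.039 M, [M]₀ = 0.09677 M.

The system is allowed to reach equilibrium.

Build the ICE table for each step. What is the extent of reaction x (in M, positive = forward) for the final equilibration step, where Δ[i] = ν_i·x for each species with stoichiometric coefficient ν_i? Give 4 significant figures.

Q₀ = 0.04119 vs Keq = 708.9 ⇒ Q<K, forward
Step 1:
                    E           J           L           M
  I            0.1085      0.5818       2.039     0.09677
  C           -0.1076      0.1076      0.3227      0.3227
  E        9.4516e-04      0.6894       2.362      0.4194
  solve Keq expr → x = 0.1076; check Q = 708.9

x = 0.1076 M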